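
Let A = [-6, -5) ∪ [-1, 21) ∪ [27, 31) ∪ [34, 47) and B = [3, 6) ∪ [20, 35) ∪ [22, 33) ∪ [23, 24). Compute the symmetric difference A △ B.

Second set merges to [3, 6), [20, 35).
A \ B = [-6, -5), [-1, 3), [6, 20), [35, 47).
B \ A = [21, 27), [31, 34).
Union of the two gives the symmetric difference.

[-6, -5) ∪ [-1, 3) ∪ [6, 20) ∪ [21, 27) ∪ [31, 34) ∪ [35, 47)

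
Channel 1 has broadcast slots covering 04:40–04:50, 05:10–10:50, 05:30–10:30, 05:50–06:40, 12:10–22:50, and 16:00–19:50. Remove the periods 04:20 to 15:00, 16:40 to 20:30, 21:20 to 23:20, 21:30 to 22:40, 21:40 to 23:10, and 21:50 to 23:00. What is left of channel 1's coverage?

First set merges to 04:40–04:50, 05:10–10:50, 12:10–22:50.
Second set merges to 04:20–15:00, 16:40–20:30, 21:20–23:20.
04:40–04:50: fully covered by B → removed.
05:10–10:50: fully covered by B → removed.
12:10–22:50 minus B → 15:00–16:40, 20:30–21:20.

15:00–16:40, 20:30–21:20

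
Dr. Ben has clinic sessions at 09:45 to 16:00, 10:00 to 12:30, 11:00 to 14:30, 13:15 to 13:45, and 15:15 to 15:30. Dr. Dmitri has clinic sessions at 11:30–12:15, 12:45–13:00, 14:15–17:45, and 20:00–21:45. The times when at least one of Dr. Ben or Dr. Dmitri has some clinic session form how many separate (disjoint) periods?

2

Merge the first list: 09:45–16:00.
A ∪ B = 09:45–17:45, 20:00–21:45.
That is 2 disjoint pieces.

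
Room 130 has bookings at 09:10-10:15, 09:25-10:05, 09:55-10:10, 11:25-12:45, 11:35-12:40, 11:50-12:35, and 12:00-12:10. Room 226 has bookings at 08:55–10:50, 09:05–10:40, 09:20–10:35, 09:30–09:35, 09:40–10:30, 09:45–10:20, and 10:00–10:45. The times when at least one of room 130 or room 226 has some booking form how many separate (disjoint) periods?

First set merges to 09:10–10:15, 11:25–12:45.
Second set merges to 08:55–10:50.
A ∪ B = 08:55–10:50, 11:25–12:45.
That is 2 disjoint pieces.

2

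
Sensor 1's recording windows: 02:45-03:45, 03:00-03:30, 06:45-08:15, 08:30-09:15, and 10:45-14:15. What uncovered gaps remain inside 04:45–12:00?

Covered (merged): 02:45–03:45, 06:45–08:15, 08:30–09:15, 10:45–14:15.
Uncovered inside 04:45–12:00: 04:45–06:45, 08:15–08:30, 09:15–10:45.

04:45–06:45, 08:15–08:30, 09:15–10:45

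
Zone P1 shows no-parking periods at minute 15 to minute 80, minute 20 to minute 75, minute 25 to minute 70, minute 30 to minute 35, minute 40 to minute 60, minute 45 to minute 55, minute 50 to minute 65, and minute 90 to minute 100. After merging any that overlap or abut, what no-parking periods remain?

minute 20 to minute 75 overlaps/touches minute 15 to minute 80 → extend to minute 15 to minute 80.
minute 25 to minute 70 overlaps/touches minute 15 to minute 80 → extend to minute 15 to minute 80.
minute 30 to minute 35 overlaps/touches minute 15 to minute 80 → extend to minute 15 to minute 80.
minute 40 to minute 60 overlaps/touches minute 15 to minute 80 → extend to minute 15 to minute 80.
minute 45 to minute 55 overlaps/touches minute 15 to minute 80 → extend to minute 15 to minute 80.
minute 50 to minute 65 overlaps/touches minute 15 to minute 80 → extend to minute 15 to minute 80.
minute 90 to minute 100 is disjoint → start new block.

minute 15 to minute 80, minute 90 to minute 100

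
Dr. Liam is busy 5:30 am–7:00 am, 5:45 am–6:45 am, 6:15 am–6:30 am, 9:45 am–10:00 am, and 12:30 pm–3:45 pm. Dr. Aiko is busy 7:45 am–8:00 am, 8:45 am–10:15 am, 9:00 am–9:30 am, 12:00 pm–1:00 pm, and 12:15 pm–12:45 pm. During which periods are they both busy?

9:45 am-10:00 am, 12:30 pm-1:00 pm

First set merges to 5:30 am-7:00 am, 9:45 am-10:00 am, 12:30 pm-3:45 pm.
Second set merges to 7:45 am-8:00 am, 8:45 am-10:15 am, 12:00 pm-1:00 pm.
5:30 am-7:00 am falls entirely outside B.
9:45 am-10:00 am overlaps B on 9:45 am-10:00 am.
12:30 pm-3:45 pm overlaps B on 12:30 pm-1:00 pm.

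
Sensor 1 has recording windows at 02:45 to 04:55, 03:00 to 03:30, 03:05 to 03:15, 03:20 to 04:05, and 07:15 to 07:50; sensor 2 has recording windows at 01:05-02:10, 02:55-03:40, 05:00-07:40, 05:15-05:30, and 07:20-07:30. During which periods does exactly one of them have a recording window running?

A, merged: 02:45-04:55, 07:15-07:50.
B, merged: 01:05-02:10, 02:55-03:40, 05:00-07:40.
Only in the first: 02:45-02:55, 03:40-04:55, 07:40-07:50.
Only in the second: 01:05-02:10, 05:00-07:15.
Together these are the periods covered by exactly one.

01:05-02:10, 02:45-02:55, 03:40-04:55, 05:00-07:15, 07:40-07:50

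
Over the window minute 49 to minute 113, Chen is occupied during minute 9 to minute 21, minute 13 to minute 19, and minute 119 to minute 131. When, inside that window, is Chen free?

minute 49 to minute 113

After merging, the occupied span is minute 9 to minute 21, minute 119 to minute 131.
Uncovered inside minute 49 to minute 113: minute 49 to minute 113.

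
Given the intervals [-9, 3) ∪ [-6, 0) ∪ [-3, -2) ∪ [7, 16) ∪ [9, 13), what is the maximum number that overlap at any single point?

3

Sweep endpoints in order; track running count of active intervals.
Peak of 3 reached at -3.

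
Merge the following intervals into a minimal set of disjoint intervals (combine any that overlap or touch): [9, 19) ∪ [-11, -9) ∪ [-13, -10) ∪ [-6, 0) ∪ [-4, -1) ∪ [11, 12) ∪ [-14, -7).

Sort by start: [-14, -7), [-13, -10), [-11, -9), [-6, 0), [-4, -1), [9, 19), [11, 12).
[-13, -10) overlaps/touches [-14, -7) → extend to [-14, -7).
[-11, -9) overlaps/touches [-14, -7) → extend to [-14, -7).
[-6, 0) is disjoint → start new block.
[-4, -1) overlaps/touches [-6, 0) → extend to [-6, 0).
[9, 19) is disjoint → start new block.
[11, 12) overlaps/touches [9, 19) → extend to [9, 19).

[-14, -7) ∪ [-6, 0) ∪ [9, 19)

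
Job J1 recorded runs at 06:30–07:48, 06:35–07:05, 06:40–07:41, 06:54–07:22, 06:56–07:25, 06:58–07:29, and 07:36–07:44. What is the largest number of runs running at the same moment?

Sweep endpoints in order; track running count of active intervals.
Peak of 6 reached at 06:58.

6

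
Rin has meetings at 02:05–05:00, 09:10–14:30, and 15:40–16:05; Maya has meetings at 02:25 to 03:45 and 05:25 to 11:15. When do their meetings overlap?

02:25–03:45, 09:10–11:15

02:05–05:00 meets the second set on 02:25–03:45.
09:10–14:30 meets the second set on 09:10–11:15.
15:40–16:05: no overlap with the second set.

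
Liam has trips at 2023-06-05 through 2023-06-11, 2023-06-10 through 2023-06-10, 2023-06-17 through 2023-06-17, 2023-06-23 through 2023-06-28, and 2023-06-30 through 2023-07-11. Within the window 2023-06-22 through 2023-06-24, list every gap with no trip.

2023-06-22 through 2023-06-22

Covered (merged): 2023-06-05 through 2023-06-11, 2023-06-17 through 2023-06-17, 2023-06-23 through 2023-06-28, 2023-06-30 through 2023-07-11.
Uncovered inside 2023-06-22 through 2023-06-24: 2023-06-22 through 2023-06-22.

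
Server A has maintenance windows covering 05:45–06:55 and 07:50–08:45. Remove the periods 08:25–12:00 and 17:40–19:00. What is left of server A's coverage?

05:45-06:55 is untouched.
07:50-08:45 with B removed leaves 07:50-08:25.

05:45-06:55, 07:50-08:25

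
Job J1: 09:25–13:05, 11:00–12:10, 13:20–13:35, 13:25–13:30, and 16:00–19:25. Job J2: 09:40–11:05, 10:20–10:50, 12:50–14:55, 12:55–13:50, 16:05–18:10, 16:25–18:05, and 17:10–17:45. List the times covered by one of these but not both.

09:25–09:40, 11:05–12:50, 13:05–13:20, 13:35–14:55, 16:00–16:05, 18:10–19:25

A, merged: 09:25–13:05, 13:20–13:35, 16:00–19:25.
B, merged: 09:40–11:05, 12:50–14:55, 16:05–18:10.
A \ B = 09:25–09:40, 11:05–12:50, 16:00–16:05, 18:10–19:25.
B \ A = 13:05–13:20, 13:35–14:55.
Union of the two gives the symmetric difference.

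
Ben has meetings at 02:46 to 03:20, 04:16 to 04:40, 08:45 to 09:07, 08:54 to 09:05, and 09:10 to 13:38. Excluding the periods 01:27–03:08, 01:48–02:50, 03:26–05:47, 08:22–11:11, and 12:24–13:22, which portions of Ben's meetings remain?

Merge the first list: 02:46–03:20, 04:16–04:40, 08:45–09:07, 09:10–13:38.
Merge the second list: 01:27–03:08, 03:26–05:47, 08:22–11:11, 12:24–13:22.
02:46–03:20 \ B = 03:08–03:20.
04:16–04:40: entirely removed.
08:45–09:07: entirely removed.
09:10–13:38 \ B = 11:11–12:24, 13:22–13:38.

03:08–03:20, 11:11–12:24, 13:22–13:38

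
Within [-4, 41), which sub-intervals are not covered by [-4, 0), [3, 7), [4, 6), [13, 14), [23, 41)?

After merging, the occupied span is [-4, 0), [3, 7), [13, 14), [23, 41).
Gaps within [-4, 41): [0, 3), [7, 13), [14, 23).

[0, 3) ∪ [7, 13) ∪ [14, 23)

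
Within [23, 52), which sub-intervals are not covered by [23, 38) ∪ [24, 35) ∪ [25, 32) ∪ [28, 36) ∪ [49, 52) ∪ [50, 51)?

The merged coverage is [23, 38), [49, 52).
Gaps within [23, 52): [38, 49).

[38, 49)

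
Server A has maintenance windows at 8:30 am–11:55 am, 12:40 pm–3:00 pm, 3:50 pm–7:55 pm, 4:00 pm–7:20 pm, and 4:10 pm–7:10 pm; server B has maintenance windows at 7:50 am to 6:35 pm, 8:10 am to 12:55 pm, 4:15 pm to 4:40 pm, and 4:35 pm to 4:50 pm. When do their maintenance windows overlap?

8:30 am–11:55 am, 12:40 pm–3:00 pm, 3:50 pm–6:35 pm

Merge the first list: 8:30 am–11:55 am, 12:40 pm–3:00 pm, 3:50 pm–7:55 pm.
Merge the second list: 7:50 am–6:35 pm.
8:30 am–11:55 am overlaps B on 8:30 am–11:55 am.
12:40 pm–3:00 pm overlaps B on 12:40 pm–3:00 pm.
3:50 pm–7:55 pm overlaps B on 3:50 pm–6:35 pm.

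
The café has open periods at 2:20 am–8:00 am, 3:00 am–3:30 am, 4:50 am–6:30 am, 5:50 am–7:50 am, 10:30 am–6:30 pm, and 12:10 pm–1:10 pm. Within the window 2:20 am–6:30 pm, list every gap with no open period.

The merged coverage is 2:20 am–8:00 am, 10:30 am–6:30 pm.
Uncovered inside 2:20 am–6:30 pm: 8:00 am–10:30 am.

8:00 am–10:30 am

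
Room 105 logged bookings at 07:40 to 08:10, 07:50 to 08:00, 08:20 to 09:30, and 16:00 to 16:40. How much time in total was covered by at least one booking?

2 h 20 min

Merged: 07:40-08:10, 08:20-09:30, 16:00-16:40.
Lengths: 30 min + 1 h 10 min + 40 min = 2 h 20 min.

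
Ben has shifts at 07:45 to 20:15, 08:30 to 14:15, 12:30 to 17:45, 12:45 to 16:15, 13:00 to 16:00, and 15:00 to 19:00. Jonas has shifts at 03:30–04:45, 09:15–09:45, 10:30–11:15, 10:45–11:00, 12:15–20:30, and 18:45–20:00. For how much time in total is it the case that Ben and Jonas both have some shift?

9 h 15 min

A, merged: 07:45–20:15.
B, merged: 03:30–04:45, 09:15–09:45, 10:30–11:15, 12:15–20:30.
A ∩ B = 09:15–09:45, 10:30–11:15, 12:15–20:15.
Total: 30 min + 45 min + 8 h = 9 h 15 min.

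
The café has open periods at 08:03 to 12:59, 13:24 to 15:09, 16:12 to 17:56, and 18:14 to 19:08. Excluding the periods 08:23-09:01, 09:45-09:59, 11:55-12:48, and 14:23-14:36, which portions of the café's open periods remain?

08:03–08:23, 09:01–09:45, 09:59–11:55, 12:48–12:59, 13:24–14:23, 14:36–15:09, 16:12–17:56, 18:14–19:08

08:03–12:59 \ B = 08:03–08:23, 09:01–09:45, 09:59–11:55, 12:48–12:59.
13:24–15:09 \ B = 13:24–14:23, 14:36–15:09.
16:12–17:56: nothing removed.
18:14–19:08: nothing removed.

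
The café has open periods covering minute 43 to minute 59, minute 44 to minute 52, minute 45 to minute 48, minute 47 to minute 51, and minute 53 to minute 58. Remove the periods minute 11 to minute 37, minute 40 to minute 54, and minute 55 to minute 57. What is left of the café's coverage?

Merge the first list: minute 43 to minute 59.
minute 43 to minute 59 minus B → minute 54 to minute 55, minute 57 to minute 59.

minute 54 to minute 55, minute 57 to minute 59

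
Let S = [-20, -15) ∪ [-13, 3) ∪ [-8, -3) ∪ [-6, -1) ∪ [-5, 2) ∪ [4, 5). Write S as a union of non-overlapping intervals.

[-13, 3) is disjoint → start new block.
[-8, -3) overlaps/touches [-13, 3) → extend to [-13, 3).
[-6, -1) overlaps/touches [-13, 3) → extend to [-13, 3).
[-5, 2) overlaps/touches [-13, 3) → extend to [-13, 3).
[4, 5) is disjoint → start new block.

[-20, -15) ∪ [-13, 3) ∪ [4, 5)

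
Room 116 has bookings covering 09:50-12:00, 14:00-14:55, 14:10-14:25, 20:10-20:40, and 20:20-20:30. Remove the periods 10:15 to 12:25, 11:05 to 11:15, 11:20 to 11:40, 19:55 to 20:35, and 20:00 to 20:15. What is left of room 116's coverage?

A, merged: 09:50-12:00, 14:00-14:55, 20:10-20:40.
B, merged: 10:15-12:25, 19:55-20:35.
09:50-12:00 with B removed leaves 09:50-10:15.
14:00-14:55 is untouched.
20:10-20:40 with B removed leaves 20:35-20:40.

09:50-10:15, 14:00-14:55, 20:35-20:40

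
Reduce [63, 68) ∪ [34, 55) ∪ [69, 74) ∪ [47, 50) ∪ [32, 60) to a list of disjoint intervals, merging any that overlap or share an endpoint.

Sort by start: [32, 60), [34, 55), [47, 50), [63, 68), [69, 74).
[34, 55) overlaps/touches [32, 60) → extend to [32, 60).
[47, 50) overlaps/touches [32, 60) → extend to [32, 60).
[63, 68) is disjoint → start new block.
[69, 74) is disjoint → start new block.

[32, 60) ∪ [63, 68) ∪ [69, 74)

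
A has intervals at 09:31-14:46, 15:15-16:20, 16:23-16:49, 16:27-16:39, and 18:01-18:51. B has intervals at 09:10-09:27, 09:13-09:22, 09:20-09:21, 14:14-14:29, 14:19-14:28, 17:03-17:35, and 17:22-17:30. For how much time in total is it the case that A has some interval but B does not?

7 h 21 min

First set merges to 09:31–14:46, 15:15–16:20, 16:23–16:49, 18:01–18:51.
Second set merges to 09:10–09:27, 14:14–14:29, 17:03–17:35.
A \ B = 09:31–14:14, 14:29–14:46, 15:15–16:20, 16:23–16:49, 18:01–18:51.
Total: 4 h 43 min + 17 min + 1 h 5 min + 26 min + 50 min = 7 h 21 min.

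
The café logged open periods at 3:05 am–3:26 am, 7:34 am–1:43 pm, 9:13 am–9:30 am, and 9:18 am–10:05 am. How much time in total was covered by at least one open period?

6 h 30 min

Merged: 3:05 am-3:26 am, 7:34 am-1:43 pm.
Lengths: 21 min + 6 h 9 min = 6 h 30 min.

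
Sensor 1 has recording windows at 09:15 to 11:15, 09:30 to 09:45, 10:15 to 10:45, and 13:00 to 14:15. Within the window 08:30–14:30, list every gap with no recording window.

08:30–09:15, 11:15–13:00, 14:15–14:30

After merging, the occupied span is 09:15–11:15, 13:00–14:15.
Complement within 08:30–14:30: 08:30–09:15, 11:15–13:00, 14:15–14:30.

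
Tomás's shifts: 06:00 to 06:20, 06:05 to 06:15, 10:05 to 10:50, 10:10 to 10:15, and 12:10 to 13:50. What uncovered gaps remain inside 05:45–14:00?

05:45-06:00, 06:20-10:05, 10:50-12:10, 13:50-14:00

After merging, the occupied span is 06:00-06:20, 10:05-10:50, 12:10-13:50.
Uncovered inside 05:45-14:00: 05:45-06:00, 06:20-10:05, 10:50-12:10, 13:50-14:00.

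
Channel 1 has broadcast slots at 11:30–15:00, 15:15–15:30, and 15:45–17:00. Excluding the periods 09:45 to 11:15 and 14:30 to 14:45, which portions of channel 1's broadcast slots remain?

11:30-15:00 \ B = 11:30-14:30, 14:45-15:00.
15:15-15:30: nothing removed.
15:45-17:00: nothing removed.

11:30-14:30, 14:45-15:00, 15:15-15:30, 15:45-17:00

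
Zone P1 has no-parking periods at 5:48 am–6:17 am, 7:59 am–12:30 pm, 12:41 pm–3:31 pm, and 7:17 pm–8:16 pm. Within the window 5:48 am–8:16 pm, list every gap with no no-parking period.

After merging, the occupied span is 5:48 am-6:17 am, 7:59 am-12:30 pm, 12:41 pm-3:31 pm, 7:17 pm-8:16 pm.
Gaps within 5:48 am-8:16 pm: 6:17 am-7:59 am, 12:30 pm-12:41 pm, 3:31 pm-7:17 pm.

6:17 am-7:59 am, 12:30 pm-12:41 pm, 3:31 pm-7:17 pm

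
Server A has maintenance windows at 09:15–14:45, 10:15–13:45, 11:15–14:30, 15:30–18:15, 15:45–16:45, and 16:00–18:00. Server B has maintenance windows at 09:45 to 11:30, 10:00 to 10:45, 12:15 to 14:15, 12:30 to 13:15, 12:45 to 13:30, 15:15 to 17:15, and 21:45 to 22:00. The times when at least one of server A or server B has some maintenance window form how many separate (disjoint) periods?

3

Merge the first list: 09:15–14:45, 15:30–18:15.
Merge the second list: 09:45–11:30, 12:15–14:15, 15:15–17:15, 21:45–22:00.
A ∪ B = 09:15–14:45, 15:15–18:15, 21:45–22:00.
That is 3 disjoint pieces.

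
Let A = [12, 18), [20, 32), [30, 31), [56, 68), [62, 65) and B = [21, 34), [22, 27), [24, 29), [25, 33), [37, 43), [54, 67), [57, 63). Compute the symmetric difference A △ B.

[12, 18) ∪ [20, 21) ∪ [32, 34) ∪ [37, 43) ∪ [54, 56) ∪ [67, 68)

First set merges to [12, 18), [20, 32), [56, 68).
Second set merges to [21, 34), [37, 43), [54, 67).
A \ B = [12, 18), [20, 21), [67, 68).
B \ A = [32, 34), [37, 43), [54, 56).
Union of the two gives the symmetric difference.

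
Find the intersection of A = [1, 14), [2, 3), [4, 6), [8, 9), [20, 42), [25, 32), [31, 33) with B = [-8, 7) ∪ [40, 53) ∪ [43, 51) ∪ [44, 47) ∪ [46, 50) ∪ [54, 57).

[1, 7) ∪ [40, 42)

Merge the first list: [1, 14), [20, 42).
Merge the second list: [-8, 7), [40, 53), [54, 57).
[1, 14) ∩ B → [1, 7).
[20, 42) ∩ B → [40, 42).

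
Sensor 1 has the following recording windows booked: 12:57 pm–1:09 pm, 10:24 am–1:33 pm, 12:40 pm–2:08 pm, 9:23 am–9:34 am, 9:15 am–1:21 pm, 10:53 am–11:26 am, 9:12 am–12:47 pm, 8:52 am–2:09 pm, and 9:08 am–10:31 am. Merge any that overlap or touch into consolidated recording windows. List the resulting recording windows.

8:52 am–2:09 pm

Sort by start: 8:52 am–2:09 pm, 9:08 am–10:31 am, 9:12 am–12:47 pm, 9:15 am–1:21 pm, 9:23 am–9:34 am, 10:24 am–1:33 pm, 10:53 am–11:26 am, 12:40 pm–2:08 pm, 12:57 pm–1:09 pm.
9:08 am–10:31 am overlaps/touches 8:52 am–2:09 pm → extend to 8:52 am–2:09 pm.
9:12 am–12:47 pm overlaps/touches 8:52 am–2:09 pm → extend to 8:52 am–2:09 pm.
9:15 am–1:21 pm overlaps/touches 8:52 am–2:09 pm → extend to 8:52 am–2:09 pm.
9:23 am–9:34 am overlaps/touches 8:52 am–2:09 pm → extend to 8:52 am–2:09 pm.
10:24 am–1:33 pm overlaps/touches 8:52 am–2:09 pm → extend to 8:52 am–2:09 pm.
10:53 am–11:26 am overlaps/touches 8:52 am–2:09 pm → extend to 8:52 am–2:09 pm.
12:40 pm–2:08 pm overlaps/touches 8:52 am–2:09 pm → extend to 8:52 am–2:09 pm.
12:57 pm–1:09 pm overlaps/touches 8:52 am–2:09 pm → extend to 8:52 am–2:09 pm.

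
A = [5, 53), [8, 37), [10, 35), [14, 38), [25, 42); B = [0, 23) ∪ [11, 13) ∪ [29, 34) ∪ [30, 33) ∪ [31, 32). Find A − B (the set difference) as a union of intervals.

[23, 29) ∪ [34, 53)

A, merged: [5, 53).
B, merged: [0, 23), [29, 34).
[5, 53) minus B → [23, 29), [34, 53).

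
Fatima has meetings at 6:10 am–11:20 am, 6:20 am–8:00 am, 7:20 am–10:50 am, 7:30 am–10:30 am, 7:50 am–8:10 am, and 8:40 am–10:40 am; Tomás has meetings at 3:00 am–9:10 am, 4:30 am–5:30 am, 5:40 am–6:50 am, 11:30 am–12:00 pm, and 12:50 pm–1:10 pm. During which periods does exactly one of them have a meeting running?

A, merged: 6:10 am–11:20 am.
B, merged: 3:00 am–9:10 am, 11:30 am–12:00 pm, 12:50 pm–1:10 pm.
A but not B: 9:10 am–11:20 am.
B but not A: 3:00 am–6:10 am, 11:30 am–12:00 pm, 12:50 pm–1:10 pm.
Combining gives A △ B.

3:00 am–6:10 am, 9:10 am–11:20 am, 11:30 am–12:00 pm, 12:50 pm–1:10 pm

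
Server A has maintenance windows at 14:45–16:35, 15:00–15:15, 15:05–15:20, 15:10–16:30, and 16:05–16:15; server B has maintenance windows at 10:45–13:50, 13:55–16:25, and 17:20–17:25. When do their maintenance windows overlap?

14:45-16:25

First set merges to 14:45-16:35.
14:45-16:35 meets the second set on 14:45-16:25.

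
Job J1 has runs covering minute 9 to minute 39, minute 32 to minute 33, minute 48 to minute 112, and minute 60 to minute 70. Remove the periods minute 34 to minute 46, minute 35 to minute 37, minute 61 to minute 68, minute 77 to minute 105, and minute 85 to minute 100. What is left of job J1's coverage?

minute 9 to minute 34, minute 48 to minute 61, minute 68 to minute 77, minute 105 to minute 112

A, merged: minute 9 to minute 39, minute 48 to minute 112.
B, merged: minute 34 to minute 46, minute 61 to minute 68, minute 77 to minute 105.
minute 9 to minute 39 minus B → minute 9 to minute 34.
minute 48 to minute 112 minus B → minute 48 to minute 61, minute 68 to minute 77, minute 105 to minute 112.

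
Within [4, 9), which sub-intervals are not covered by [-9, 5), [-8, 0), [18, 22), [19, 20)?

The merged coverage is [-9, 5), [18, 22).
Uncovered inside [4, 9): [5, 9).

[5, 9)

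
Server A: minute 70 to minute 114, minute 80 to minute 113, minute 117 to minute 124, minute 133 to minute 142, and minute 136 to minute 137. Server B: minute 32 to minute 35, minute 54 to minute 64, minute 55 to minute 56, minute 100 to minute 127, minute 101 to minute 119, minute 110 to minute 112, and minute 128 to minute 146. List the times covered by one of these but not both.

Merge the first list: minute 70 to minute 114, minute 117 to minute 124, minute 133 to minute 142.
Merge the second list: minute 32 to minute 35, minute 54 to minute 64, minute 100 to minute 127, minute 128 to minute 146.
Only in the first: minute 70 to minute 100.
Only in the second: minute 32 to minute 35, minute 54 to minute 64, minute 114 to minute 117, minute 124 to minute 127, minute 128 to minute 133, minute 142 to minute 146.
Together these are the periods covered by exactly one.

minute 32 to minute 35, minute 54 to minute 64, minute 70 to minute 100, minute 114 to minute 117, minute 124 to minute 127, minute 128 to minute 133, minute 142 to minute 146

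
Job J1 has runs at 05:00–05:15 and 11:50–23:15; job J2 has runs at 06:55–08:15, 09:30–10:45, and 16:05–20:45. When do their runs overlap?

05:00–05:15 meets no B interval.
11:50–23:15 ∩ B → 16:05–20:45.

16:05–20:45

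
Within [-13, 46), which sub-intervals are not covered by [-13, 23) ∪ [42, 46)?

Covered (merged): [-13, 23), [42, 46).
Uncovered inside [-13, 46): [23, 42).

[23, 42)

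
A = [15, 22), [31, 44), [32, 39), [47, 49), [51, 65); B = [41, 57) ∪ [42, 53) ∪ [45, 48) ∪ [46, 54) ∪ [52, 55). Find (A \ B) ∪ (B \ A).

[15, 22) ∪ [31, 41) ∪ [44, 47) ∪ [49, 51) ∪ [57, 65)

A, merged: [15, 22), [31, 44), [47, 49), [51, 65).
B, merged: [41, 57).
Only in the first: [15, 22), [31, 41), [57, 65).
Only in the second: [44, 47), [49, 51).
Together these are the periods covered by exactly one.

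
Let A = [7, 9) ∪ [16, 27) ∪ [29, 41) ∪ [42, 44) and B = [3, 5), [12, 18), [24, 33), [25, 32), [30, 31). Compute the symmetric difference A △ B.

Second set merges to [3, 5), [12, 18), [24, 33).
Only in the first: [7, 9), [18, 24), [33, 41), [42, 44).
Only in the second: [3, 5), [12, 16), [27, 29).
Together these are the periods covered by exactly one.

[3, 5) ∪ [7, 9) ∪ [12, 16) ∪ [18, 24) ∪ [27, 29) ∪ [33, 41) ∪ [42, 44)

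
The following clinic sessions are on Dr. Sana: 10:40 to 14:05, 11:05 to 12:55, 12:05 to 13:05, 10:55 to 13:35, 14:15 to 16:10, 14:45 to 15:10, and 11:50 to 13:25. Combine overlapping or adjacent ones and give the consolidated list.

10:40–14:05, 14:15–16:10

Sort by start: 10:40–14:05, 10:55–13:35, 11:05–12:55, 11:50–13:25, 12:05–13:05, 14:15–16:10, 14:45–15:10.
10:55–13:35 overlaps/touches 10:40–14:05 → extend to 10:40–14:05.
11:05–12:55 overlaps/touches 10:40–14:05 → extend to 10:40–14:05.
11:50–13:25 overlaps/touches 10:40–14:05 → extend to 10:40–14:05.
12:05–13:05 overlaps/touches 10:40–14:05 → extend to 10:40–14:05.
14:15–16:10 is disjoint → start new block.
14:45–15:10 overlaps/touches 14:15–16:10 → extend to 14:15–16:10.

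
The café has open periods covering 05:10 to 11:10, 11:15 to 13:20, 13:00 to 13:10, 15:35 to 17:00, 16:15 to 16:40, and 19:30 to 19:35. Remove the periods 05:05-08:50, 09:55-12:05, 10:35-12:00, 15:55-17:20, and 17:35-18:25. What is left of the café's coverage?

A, merged: 05:10–11:10, 11:15–13:20, 15:35–17:00, 19:30–19:35.
B, merged: 05:05–08:50, 09:55–12:05, 15:55–17:20, 17:35–18:25.
05:10–11:10 \ B = 08:50–09:55.
11:15–13:20 \ B = 12:05–13:20.
15:35–17:00 \ B = 15:35–15:55.
19:30–19:35: nothing removed.

08:50–09:55, 12:05–13:20, 15:35–15:55, 19:30–19:35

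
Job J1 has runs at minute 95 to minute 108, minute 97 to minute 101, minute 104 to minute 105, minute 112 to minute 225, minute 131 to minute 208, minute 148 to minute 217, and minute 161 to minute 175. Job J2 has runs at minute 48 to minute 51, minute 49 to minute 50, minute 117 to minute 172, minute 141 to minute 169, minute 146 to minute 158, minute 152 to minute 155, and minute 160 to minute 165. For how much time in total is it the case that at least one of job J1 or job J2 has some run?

Merge the first list: minute 95 to minute 108, minute 112 to minute 225.
Merge the second list: minute 48 to minute 51, minute 117 to minute 172.
A ∪ B = minute 48 to minute 51, minute 95 to minute 108, minute 112 to minute 225.
Total: 3 minutes + 13 minutes + 113 minutes = 129 minutes.

129 minutes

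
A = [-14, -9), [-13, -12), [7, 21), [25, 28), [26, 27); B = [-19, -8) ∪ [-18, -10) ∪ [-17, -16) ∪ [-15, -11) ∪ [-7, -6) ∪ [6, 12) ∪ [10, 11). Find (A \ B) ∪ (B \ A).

A, merged: [-14, -9), [7, 21), [25, 28).
B, merged: [-19, -8), [-7, -6), [6, 12).
Only in the first: [12, 21), [25, 28).
Only in the second: [-19, -14), [-9, -8), [-7, -6), [6, 7).
Together these are the periods covered by exactly one.

[-19, -14) ∪ [-9, -8) ∪ [-7, -6) ∪ [6, 7) ∪ [12, 21) ∪ [25, 28)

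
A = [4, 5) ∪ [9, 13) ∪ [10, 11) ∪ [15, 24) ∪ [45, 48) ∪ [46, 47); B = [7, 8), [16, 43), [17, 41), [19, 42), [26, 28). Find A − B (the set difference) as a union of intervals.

[4, 5) ∪ [9, 13) ∪ [15, 16) ∪ [45, 48)

First set merges to [4, 5), [9, 13), [15, 24), [45, 48).
Second set merges to [7, 8), [16, 43).
[4, 5): no B overlap → unchanged.
[9, 13): no B overlap → unchanged.
[15, 24) minus B → [15, 16).
[45, 48): no B overlap → unchanged.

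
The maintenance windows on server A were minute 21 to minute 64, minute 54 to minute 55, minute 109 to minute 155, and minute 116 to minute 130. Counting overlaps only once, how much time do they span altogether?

Merged: minute 21 to minute 64, minute 109 to minute 155.
Lengths: 43 minutes + 46 minutes = 89 minutes.

89 minutes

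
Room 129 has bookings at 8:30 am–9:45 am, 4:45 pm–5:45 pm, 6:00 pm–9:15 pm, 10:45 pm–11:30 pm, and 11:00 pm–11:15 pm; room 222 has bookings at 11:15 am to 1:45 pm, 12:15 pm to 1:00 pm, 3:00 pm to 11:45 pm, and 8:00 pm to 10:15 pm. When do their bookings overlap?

4:45 pm-5:45 pm, 6:00 pm-9:15 pm, 10:45 pm-11:30 pm

A, merged: 8:30 am-9:45 am, 4:45 pm-5:45 pm, 6:00 pm-9:15 pm, 10:45 pm-11:30 pm.
B, merged: 11:15 am-1:45 pm, 3:00 pm-11:45 pm.
8:30 am-9:45 am falls entirely outside B.
4:45 pm-5:45 pm overlaps B on 4:45 pm-5:45 pm.
6:00 pm-9:15 pm overlaps B on 6:00 pm-9:15 pm.
10:45 pm-11:30 pm overlaps B on 10:45 pm-11:30 pm.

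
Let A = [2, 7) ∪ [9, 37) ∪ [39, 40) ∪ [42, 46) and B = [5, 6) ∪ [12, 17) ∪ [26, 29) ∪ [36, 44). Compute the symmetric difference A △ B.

A but not B: [2, 5), [6, 7), [9, 12), [17, 26), [29, 36), [44, 46).
B but not A: [37, 39), [40, 42).
Combining gives A △ B.

[2, 5) ∪ [6, 7) ∪ [9, 12) ∪ [17, 26) ∪ [29, 36) ∪ [37, 39) ∪ [40, 42) ∪ [44, 46)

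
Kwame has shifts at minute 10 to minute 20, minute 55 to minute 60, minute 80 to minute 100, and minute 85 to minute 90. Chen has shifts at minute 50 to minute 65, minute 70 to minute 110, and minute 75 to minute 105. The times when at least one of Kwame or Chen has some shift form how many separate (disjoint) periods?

Merge the first list: minute 10 to minute 20, minute 55 to minute 60, minute 80 to minute 100.
Merge the second list: minute 50 to minute 65, minute 70 to minute 110.
A ∪ B = minute 10 to minute 20, minute 50 to minute 65, minute 70 to minute 110.
That is 3 disjoint pieces.

3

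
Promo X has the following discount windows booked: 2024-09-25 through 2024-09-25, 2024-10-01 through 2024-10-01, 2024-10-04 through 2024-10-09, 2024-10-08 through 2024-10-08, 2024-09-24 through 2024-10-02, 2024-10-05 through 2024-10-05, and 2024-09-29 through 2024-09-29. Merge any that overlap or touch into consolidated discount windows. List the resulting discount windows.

2024-09-24 through 2024-10-02, 2024-10-04 through 2024-10-09

Sort by start: 2024-09-24 through 2024-10-02, 2024-09-25 through 2024-09-25, 2024-09-29 through 2024-09-29, 2024-10-01 through 2024-10-01, 2024-10-04 through 2024-10-09, 2024-10-05 through 2024-10-05, 2024-10-08 through 2024-10-08.
2024-09-25 through 2024-09-25 overlaps/touches 2024-09-24 through 2024-10-02 → extend to 2024-09-24 through 2024-10-02.
2024-09-29 through 2024-09-29 overlaps/touches 2024-09-24 through 2024-10-02 → extend to 2024-09-24 through 2024-10-02.
2024-10-01 through 2024-10-01 overlaps/touches 2024-09-24 through 2024-10-02 → extend to 2024-09-24 through 2024-10-02.
2024-10-04 through 2024-10-09 is disjoint → start new block.
2024-10-05 through 2024-10-05 overlaps/touches 2024-10-04 through 2024-10-09 → extend to 2024-10-04 through 2024-10-09.
2024-10-08 through 2024-10-08 overlaps/touches 2024-10-04 through 2024-10-09 → extend to 2024-10-04 through 2024-10-09.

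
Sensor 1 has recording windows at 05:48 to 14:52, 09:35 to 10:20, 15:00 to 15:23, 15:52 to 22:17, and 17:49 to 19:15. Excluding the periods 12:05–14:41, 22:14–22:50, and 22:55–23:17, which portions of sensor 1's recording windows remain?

05:48–12:05, 14:41–14:52, 15:00–15:23, 15:52–22:14

First set merges to 05:48–14:52, 15:00–15:23, 15:52–22:17.
05:48–14:52 \ B = 05:48–12:05, 14:41–14:52.
15:00–15:23: nothing removed.
15:52–22:17 \ B = 15:52–22:14.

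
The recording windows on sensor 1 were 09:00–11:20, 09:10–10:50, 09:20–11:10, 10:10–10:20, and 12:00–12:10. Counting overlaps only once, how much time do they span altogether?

2 h 30 min

Merged: 09:00-11:20, 12:00-12:10.
Lengths: 2 h 20 min + 10 min = 2 h 30 min.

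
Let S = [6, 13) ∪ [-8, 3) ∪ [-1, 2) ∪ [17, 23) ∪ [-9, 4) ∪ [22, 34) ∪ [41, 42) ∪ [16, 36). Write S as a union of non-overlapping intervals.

[-9, 4) ∪ [6, 13) ∪ [16, 36) ∪ [41, 42)

Sort by start: [-9, 4), [-8, 3), [-1, 2), [6, 13), [16, 36), [17, 23), [22, 34), [41, 42).
[-8, 3) overlaps/touches [-9, 4) → extend to [-9, 4).
[-1, 2) overlaps/touches [-9, 4) → extend to [-9, 4).
[6, 13) is disjoint → start new block.
[16, 36) is disjoint → start new block.
[17, 23) overlaps/touches [16, 36) → extend to [16, 36).
[22, 34) overlaps/touches [16, 36) → extend to [16, 36).
[41, 42) is disjoint → start new block.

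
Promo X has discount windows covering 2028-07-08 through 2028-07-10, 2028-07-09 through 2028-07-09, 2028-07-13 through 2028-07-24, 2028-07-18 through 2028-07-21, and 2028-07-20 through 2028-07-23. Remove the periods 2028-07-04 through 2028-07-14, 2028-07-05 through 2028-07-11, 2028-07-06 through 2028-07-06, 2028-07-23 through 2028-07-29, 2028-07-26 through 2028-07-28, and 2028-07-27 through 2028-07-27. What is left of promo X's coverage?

2028-07-15 through 2028-07-22

Merge the first list: 2028-07-08 through 2028-07-10, 2028-07-13 through 2028-07-24.
Merge the second list: 2028-07-04 through 2028-07-14, 2028-07-23 through 2028-07-29.
2028-07-08 through 2028-07-10: entirely removed.
2028-07-13 through 2028-07-24 \ B = 2028-07-15 through 2028-07-22.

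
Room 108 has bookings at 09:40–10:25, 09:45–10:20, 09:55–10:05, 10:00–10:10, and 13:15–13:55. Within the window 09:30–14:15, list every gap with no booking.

After merging, the occupied span is 09:40-10:25, 13:15-13:55.
Complement within 09:30-14:15: 09:30-09:40, 10:25-13:15, 13:55-14:15.

09:30-09:40, 10:25-13:15, 13:55-14:15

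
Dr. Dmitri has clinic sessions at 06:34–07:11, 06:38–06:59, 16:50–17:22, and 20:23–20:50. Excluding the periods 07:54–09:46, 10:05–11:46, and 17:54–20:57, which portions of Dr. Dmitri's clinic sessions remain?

06:34–07:11, 16:50–17:22

Merge the first list: 06:34–07:11, 16:50–17:22, 20:23–20:50.
06:34–07:11: nothing removed.
16:50–17:22: nothing removed.
20:23–20:50: entirely removed.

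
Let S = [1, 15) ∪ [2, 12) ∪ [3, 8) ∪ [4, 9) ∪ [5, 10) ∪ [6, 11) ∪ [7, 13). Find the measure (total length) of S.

14

Merged: [1, 15).
Length: 14.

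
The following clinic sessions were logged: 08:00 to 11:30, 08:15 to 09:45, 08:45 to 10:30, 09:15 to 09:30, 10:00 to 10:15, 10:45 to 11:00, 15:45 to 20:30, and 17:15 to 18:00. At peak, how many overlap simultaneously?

4

Sweep endpoints in order; track running count of active intervals.
Peak of 4 reached at 09:15.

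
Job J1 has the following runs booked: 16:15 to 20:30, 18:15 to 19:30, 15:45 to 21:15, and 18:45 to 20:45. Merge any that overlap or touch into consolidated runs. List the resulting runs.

Sort by start: 15:45–21:15, 16:15–20:30, 18:15–19:30, 18:45–20:45.
16:15–20:30 overlaps/touches 15:45–21:15 → extend to 15:45–21:15.
18:15–19:30 overlaps/touches 15:45–21:15 → extend to 15:45–21:15.
18:45–20:45 overlaps/touches 15:45–21:15 → extend to 15:45–21:15.

15:45–21:15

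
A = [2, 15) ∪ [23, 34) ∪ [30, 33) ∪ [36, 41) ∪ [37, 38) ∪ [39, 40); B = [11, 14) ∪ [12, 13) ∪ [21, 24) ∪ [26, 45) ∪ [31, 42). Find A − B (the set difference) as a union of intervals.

[2, 11) ∪ [14, 15) ∪ [24, 26)

Merge the first list: [2, 15), [23, 34), [36, 41).
Merge the second list: [11, 14), [21, 24), [26, 45).
[2, 15) with B removed leaves [2, 11), [14, 15).
[23, 34) with B removed leaves [24, 26).
[36, 41) lies entirely inside B → drops out.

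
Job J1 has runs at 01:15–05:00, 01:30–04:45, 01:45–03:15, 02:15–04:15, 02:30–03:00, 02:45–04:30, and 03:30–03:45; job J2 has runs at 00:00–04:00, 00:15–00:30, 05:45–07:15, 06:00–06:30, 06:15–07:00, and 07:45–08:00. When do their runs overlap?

First set merges to 01:15–05:00.
Second set merges to 00:00–04:00, 05:45–07:15, 07:45–08:00.
01:15–05:00 overlaps B on 01:15–04:00.

01:15–04:00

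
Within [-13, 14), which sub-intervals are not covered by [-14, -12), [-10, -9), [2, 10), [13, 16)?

[-12, -10) ∪ [-9, 2) ∪ [10, 13)

After merging, the occupied span is [-14, -12), [-10, -9), [2, 10), [13, 16).
Complement within [-13, 14): [-12, -10), [-9, 2), [10, 13).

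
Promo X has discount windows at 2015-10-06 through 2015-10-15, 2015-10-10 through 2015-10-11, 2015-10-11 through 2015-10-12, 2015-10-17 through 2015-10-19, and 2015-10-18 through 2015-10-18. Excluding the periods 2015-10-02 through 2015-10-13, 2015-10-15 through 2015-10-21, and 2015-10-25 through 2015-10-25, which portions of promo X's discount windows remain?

2015-10-14 through 2015-10-14

Merge the first list: 2015-10-06 through 2015-10-15, 2015-10-17 through 2015-10-19.
2015-10-06 through 2015-10-15 \ B = 2015-10-14 through 2015-10-14.
2015-10-17 through 2015-10-19: entirely removed.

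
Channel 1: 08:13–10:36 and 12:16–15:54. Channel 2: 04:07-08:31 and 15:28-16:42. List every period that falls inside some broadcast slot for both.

08:13-08:31, 15:28-15:54

08:13-10:36 overlaps B on 08:13-08:31.
12:16-15:54 overlaps B on 15:28-15:54.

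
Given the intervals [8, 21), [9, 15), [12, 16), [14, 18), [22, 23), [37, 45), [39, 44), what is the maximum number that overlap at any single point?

Walk the sorted start/end points keeping a running depth.
The depth first hits 4 at 14.

4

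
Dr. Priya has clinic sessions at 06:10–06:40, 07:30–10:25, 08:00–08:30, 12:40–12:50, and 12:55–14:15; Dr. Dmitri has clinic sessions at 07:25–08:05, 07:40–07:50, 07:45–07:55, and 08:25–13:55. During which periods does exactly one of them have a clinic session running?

First set merges to 06:10–06:40, 07:30–10:25, 12:40–12:50, 12:55–14:15.
Second set merges to 07:25–08:05, 08:25–13:55.
A \ B = 06:10–06:40, 08:05–08:25, 13:55–14:15.
B \ A = 07:25–07:30, 10:25–12:40, 12:50–12:55.
Union of the two gives the symmetric difference.

06:10–06:40, 07:25–07:30, 08:05–08:25, 10:25–12:40, 12:50–12:55, 13:55–14:15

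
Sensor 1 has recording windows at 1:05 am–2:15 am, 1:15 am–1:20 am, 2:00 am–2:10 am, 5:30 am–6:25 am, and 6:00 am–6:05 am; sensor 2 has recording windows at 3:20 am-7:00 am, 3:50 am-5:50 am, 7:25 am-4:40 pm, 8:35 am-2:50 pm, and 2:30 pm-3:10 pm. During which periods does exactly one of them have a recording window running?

1:05 am–2:15 am, 3:20 am–5:30 am, 6:25 am–7:00 am, 7:25 am–4:40 pm

Merge the first list: 1:05 am–2:15 am, 5:30 am–6:25 am.
Merge the second list: 3:20 am–7:00 am, 7:25 am–4:40 pm.
A \ B = 1:05 am–2:15 am.
B \ A = 3:20 am–5:30 am, 6:25 am–7:00 am, 7:25 am–4:40 pm.
Union of the two gives the symmetric difference.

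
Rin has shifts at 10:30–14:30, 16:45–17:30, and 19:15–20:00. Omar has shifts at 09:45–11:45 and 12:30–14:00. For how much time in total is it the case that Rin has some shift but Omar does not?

A \ B = 11:45–12:30, 14:00–14:30, 16:45–17:30, 19:15–20:00.
Total: 45 min + 30 min + 45 min + 45 min = 2 h 45 min.

2 h 45 min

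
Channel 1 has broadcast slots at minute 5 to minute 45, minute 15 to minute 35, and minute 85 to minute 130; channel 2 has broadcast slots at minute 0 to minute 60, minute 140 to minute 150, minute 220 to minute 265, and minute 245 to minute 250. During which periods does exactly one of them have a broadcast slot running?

minute 0 to minute 5, minute 45 to minute 60, minute 85 to minute 130, minute 140 to minute 150, minute 220 to minute 265

A, merged: minute 5 to minute 45, minute 85 to minute 130.
B, merged: minute 0 to minute 60, minute 140 to minute 150, minute 220 to minute 265.
Only in the first: minute 85 to minute 130.
Only in the second: minute 0 to minute 5, minute 45 to minute 60, minute 140 to minute 150, minute 220 to minute 265.
Together these are the periods covered by exactly one.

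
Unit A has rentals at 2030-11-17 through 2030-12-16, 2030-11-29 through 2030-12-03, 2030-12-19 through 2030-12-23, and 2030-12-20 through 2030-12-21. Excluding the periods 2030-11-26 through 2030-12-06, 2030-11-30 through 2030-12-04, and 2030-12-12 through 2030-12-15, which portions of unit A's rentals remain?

Merge the first list: 2030-11-17 through 2030-12-16, 2030-12-19 through 2030-12-23.
Merge the second list: 2030-11-26 through 2030-12-06, 2030-12-12 through 2030-12-15.
2030-11-17 through 2030-12-16 \ B = 2030-11-17 through 2030-11-25, 2030-12-07 through 2030-12-11, 2030-12-16 through 2030-12-16.
2030-12-19 through 2030-12-23: nothing removed.

2030-11-17 through 2030-11-25, 2030-12-07 through 2030-12-11, 2030-12-16 through 2030-12-16, 2030-12-19 through 2030-12-23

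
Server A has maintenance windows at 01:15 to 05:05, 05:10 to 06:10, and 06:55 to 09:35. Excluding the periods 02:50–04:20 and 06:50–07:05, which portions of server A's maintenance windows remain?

01:15-05:05 minus B → 01:15-02:50, 04:20-05:05.
05:10-06:10: no B overlap → unchanged.
06:55-09:35 minus B → 07:05-09:35.

01:15-02:50, 04:20-05:05, 05:10-06:10, 07:05-09:35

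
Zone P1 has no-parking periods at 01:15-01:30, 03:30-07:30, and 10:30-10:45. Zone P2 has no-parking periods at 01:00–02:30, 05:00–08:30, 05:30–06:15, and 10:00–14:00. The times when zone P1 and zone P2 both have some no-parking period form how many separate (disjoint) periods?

3

B, merged: 01:00–02:30, 05:00–08:30, 10:00–14:00.
A ∩ B = 01:15–01:30, 05:00–07:30, 10:30–10:45.
That is 3 disjoint pieces.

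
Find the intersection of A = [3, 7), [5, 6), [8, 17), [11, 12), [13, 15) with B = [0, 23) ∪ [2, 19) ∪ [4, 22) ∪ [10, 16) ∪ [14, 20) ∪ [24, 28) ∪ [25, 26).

First set merges to [3, 7), [8, 17).
Second set merges to [0, 23), [24, 28).
[3, 7) ∩ B → [3, 7).
[8, 17) ∩ B → [8, 17).

[3, 7) ∪ [8, 17)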